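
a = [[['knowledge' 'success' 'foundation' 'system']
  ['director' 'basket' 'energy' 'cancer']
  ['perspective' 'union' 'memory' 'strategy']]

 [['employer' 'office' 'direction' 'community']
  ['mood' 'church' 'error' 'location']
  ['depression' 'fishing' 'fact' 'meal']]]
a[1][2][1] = 'fishing'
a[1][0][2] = 'direction'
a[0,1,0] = 'director'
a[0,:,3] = ['system', 'cancer', 'strategy']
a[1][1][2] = 'error'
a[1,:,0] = ['employer', 'mood', 'depression']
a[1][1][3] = 'location'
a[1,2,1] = 'fishing'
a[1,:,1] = ['office', 'church', 'fishing']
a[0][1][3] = 'cancer'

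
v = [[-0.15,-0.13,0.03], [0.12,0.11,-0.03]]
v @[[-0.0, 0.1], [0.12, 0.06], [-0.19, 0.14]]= [[-0.02, -0.02], [0.02, 0.01]]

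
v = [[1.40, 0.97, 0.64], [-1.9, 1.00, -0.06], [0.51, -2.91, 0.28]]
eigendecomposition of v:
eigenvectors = [[0.20+0.00j, 0.34+0.07j, (0.34-0.07j)], [(-0.46+0j), 0.09+0.40j, 0.09-0.40j], [(0.87+0j), (-0.84+0j), (-0.84-0j)]]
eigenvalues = [(1.94+0j), (0.37+1.36j), (0.37-1.36j)]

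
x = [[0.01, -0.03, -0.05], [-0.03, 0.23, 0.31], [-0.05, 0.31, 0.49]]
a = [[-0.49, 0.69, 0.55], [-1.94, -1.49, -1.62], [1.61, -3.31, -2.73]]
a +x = [[-0.48,0.66,0.50], [-1.97,-1.26,-1.31], [1.56,-3.00,-2.24]]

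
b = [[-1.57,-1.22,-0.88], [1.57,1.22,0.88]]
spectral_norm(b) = 3.07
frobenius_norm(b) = 3.07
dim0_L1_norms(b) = [3.14, 2.44, 1.76]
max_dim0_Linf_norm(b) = 1.57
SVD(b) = [[-0.71, 0.71], [0.71, 0.71]] @ diag([3.074963414416503, 3.1664608603564464e-16]) @ [[0.72, 0.56, 0.4], [-0.64, 0.33, 0.69]]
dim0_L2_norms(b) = [2.22, 1.73, 1.24]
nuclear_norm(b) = 3.07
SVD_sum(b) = [[-1.57, -1.22, -0.88], [1.57, 1.22, 0.88]] + [[-0.00, 0.00, 0.0], [-0.00, 0.0, 0.00]]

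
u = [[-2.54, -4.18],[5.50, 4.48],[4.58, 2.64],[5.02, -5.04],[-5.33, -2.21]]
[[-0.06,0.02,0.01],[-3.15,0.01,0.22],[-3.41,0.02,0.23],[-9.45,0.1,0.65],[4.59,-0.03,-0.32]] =u @ [[-1.16, 0.01, 0.08], [0.72, -0.01, -0.05]]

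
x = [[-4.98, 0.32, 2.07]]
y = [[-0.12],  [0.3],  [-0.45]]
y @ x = [[0.6, -0.04, -0.25],[-1.49, 0.10, 0.62],[2.24, -0.14, -0.93]]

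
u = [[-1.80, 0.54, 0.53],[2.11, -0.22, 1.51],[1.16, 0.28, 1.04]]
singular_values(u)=[3.28, 1.49, 0.28]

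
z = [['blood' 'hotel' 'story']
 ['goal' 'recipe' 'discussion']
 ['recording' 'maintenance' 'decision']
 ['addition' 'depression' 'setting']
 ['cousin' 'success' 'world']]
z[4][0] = 'cousin'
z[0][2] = 'story'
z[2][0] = 'recording'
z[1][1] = 'recipe'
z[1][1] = 'recipe'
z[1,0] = 'goal'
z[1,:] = ['goal', 'recipe', 'discussion']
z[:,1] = ['hotel', 'recipe', 'maintenance', 'depression', 'success']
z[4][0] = 'cousin'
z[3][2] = 'setting'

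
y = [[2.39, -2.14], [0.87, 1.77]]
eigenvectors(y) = [[0.84+0.00j, (0.84-0j)], [0.12-0.52j, (0.12+0.52j)]]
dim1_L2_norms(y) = [3.21, 1.97]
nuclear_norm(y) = 5.13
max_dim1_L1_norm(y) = 4.53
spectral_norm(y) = 3.27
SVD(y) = [[-0.97, 0.24], [0.24, 0.97]] @ diag([3.274006389102974, 1.86074774327766]) @ [[-0.64, 0.77], [0.77, 0.64]]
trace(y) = 4.16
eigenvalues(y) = [(2.08+1.33j), (2.08-1.33j)]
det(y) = 6.09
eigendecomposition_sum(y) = [[(1.2+0.42j), (-1.07+1.67j)],[0.44-0.68j, 0.88+0.91j]] + [[1.19-0.42j, -1.07-1.67j], [0.44+0.68j, (0.88-0.91j)]]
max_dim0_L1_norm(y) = 3.91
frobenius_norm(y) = 3.77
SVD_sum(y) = [[2.04,-2.43], [-0.51,0.61]] + [[0.35, 0.29], [1.38, 1.16]]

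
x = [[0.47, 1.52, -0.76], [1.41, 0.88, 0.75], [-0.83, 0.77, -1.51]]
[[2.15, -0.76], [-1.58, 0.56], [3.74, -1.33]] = x@[[-1.35, 0.48],[1.29, -0.46],[-1.08, 0.38]]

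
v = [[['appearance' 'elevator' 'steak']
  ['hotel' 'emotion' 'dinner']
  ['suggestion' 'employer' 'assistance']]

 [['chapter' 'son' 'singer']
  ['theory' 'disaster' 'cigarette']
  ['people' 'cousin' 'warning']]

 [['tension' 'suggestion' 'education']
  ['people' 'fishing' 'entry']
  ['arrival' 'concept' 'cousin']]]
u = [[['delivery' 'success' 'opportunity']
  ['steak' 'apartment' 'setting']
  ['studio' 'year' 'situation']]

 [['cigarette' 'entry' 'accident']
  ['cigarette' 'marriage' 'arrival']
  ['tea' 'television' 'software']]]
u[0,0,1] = 'success'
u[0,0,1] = 'success'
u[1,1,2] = 'arrival'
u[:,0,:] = [['delivery', 'success', 'opportunity'], ['cigarette', 'entry', 'accident']]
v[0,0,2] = 'steak'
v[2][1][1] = 'fishing'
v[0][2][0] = 'suggestion'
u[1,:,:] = [['cigarette', 'entry', 'accident'], ['cigarette', 'marriage', 'arrival'], ['tea', 'television', 'software']]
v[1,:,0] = ['chapter', 'theory', 'people']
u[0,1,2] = 'setting'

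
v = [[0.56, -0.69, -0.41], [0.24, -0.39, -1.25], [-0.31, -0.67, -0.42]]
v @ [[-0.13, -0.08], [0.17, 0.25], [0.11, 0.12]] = [[-0.24, -0.27], [-0.24, -0.27], [-0.12, -0.19]]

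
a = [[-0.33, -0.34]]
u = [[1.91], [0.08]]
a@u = [[-0.66]]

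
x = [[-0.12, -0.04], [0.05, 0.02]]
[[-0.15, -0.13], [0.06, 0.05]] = x@ [[1.43, 1.5], [-0.49, -1.25]]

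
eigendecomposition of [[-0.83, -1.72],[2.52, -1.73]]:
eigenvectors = [[0.14+0.62j,(0.14-0.62j)],[0.77+0.00j,0.77-0.00j]]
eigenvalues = [(-1.28+2.03j), (-1.28-2.03j)]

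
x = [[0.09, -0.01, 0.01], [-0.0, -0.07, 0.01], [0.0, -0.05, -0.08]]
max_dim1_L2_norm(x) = 0.09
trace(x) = -0.06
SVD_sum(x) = [[0.00, -0.00, -0.0], [0.00, -0.04, -0.03], [0.00, -0.07, -0.06]] + [[0.09, -0.01, 0.02], [0.01, -0.00, 0.00], [-0.01, 0.0, -0.0]] + [[0.00, 0.01, -0.01], [-0.01, -0.03, 0.04], [0.01, 0.02, -0.02]]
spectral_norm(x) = 0.10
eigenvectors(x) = [[(1+0j), (-0.06-0.03j), -0.06+0.03j],[0j, -0.09-0.40j, (-0.09+0.4j)],[0j, 0.91+0.00j, (0.91-0j)]]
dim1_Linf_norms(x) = [0.09, 0.07, 0.08]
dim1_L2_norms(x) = [0.09, 0.07, 0.09]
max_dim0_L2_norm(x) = 0.09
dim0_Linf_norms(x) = [0.09, 0.07, 0.08]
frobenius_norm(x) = 0.15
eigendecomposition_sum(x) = [[(0.09+0j),(-0.01+0j),-0j], [0j,0.00+0.00j,0.00+0.00j], [0.00+0.00j,0.00+0.00j,0.00+0.00j]] + [[(-0+0j), (-0+0.01j), 0j], [(-0+0j), (-0.04+0.02j), 0.02j], [-0.00+0.00j, -0.02-0.09j, (-0.04+0j)]] + [[0.00-0.00j, (-0-0.01j), 0.00-0.00j], [-0j, -0.04-0.02j, 0.01-0.02j], [-0j, (-0.02+0.09j), (-0.04-0j)]]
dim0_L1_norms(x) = [0.09, 0.13, 0.1]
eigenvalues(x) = [(0.09+0j), (-0.08+0.02j), (-0.08-0.02j)]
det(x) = 0.00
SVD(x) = [[0.05, 0.98, 0.17], [0.46, 0.13, -0.88], [0.89, -0.13, 0.45]] @ diag([0.1014177581531769, 0.09189241222458941, 0.05890859790157839]) @ [[0.05, -0.76, -0.65],[0.96, -0.14, 0.23],[0.26, 0.64, -0.73]]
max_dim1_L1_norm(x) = 0.13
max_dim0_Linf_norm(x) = 0.09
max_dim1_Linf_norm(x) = 0.09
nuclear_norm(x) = 0.25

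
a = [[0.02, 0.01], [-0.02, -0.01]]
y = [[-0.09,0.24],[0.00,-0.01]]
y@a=[[-0.01, -0.0], [0.00, 0.0]]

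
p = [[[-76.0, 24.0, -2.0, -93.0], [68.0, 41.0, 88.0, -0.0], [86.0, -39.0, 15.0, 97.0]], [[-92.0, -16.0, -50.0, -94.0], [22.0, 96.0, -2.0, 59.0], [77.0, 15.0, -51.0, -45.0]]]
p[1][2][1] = 15.0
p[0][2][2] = 15.0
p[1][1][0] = 22.0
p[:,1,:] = [[68.0, 41.0, 88.0, -0.0], [22.0, 96.0, -2.0, 59.0]]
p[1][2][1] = 15.0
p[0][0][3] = -93.0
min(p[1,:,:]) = -94.0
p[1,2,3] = -45.0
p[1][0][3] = -94.0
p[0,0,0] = -76.0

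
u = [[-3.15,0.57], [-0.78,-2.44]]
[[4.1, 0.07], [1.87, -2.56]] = u @ [[-1.36,0.16], [-0.33,1.0]]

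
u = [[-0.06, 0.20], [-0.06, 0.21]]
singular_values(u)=[0.3, 0.0]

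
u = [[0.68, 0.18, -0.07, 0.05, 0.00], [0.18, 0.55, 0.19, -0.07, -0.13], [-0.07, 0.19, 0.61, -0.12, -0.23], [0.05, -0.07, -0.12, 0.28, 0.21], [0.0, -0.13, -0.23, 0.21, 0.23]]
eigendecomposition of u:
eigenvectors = [[-0.15,-0.87,-0.05,0.41,0.20], [-0.56,-0.31,-0.03,-0.69,-0.35], [-0.65,0.31,-0.19,0.07,0.66], [0.29,-0.17,0.56,-0.48,0.58], [0.39,-0.12,-0.8,-0.35,0.25]]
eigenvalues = [0.95, 0.78, 0.02, 0.31, 0.29]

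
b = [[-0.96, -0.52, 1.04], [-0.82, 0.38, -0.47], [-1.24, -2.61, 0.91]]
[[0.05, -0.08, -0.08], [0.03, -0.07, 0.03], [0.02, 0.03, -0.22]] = b@ [[-0.04, 0.08, 0.01], [0.02, -0.06, 0.07], [0.02, -0.03, -0.03]]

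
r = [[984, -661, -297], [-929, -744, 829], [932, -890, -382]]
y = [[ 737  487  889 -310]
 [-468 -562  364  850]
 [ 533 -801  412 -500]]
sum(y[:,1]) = -876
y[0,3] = -310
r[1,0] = -929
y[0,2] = 889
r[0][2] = -297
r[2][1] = -890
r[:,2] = [-297, 829, -382]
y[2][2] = 412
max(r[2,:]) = 932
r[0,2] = -297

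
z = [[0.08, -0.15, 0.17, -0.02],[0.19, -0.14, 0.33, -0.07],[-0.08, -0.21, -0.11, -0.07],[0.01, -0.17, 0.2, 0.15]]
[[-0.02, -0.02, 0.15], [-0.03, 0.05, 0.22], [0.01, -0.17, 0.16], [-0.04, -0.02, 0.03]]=z @ [[0.17, 0.25, -0.12],[0.01, 0.53, -0.60],[-0.18, 0.27, 0.29],[-0.02, 0.11, -0.85]]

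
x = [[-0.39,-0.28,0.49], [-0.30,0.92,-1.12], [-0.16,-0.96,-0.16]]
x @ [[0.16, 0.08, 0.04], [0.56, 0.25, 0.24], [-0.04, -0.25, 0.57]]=[[-0.24, -0.22, 0.2], [0.51, 0.49, -0.43], [-0.56, -0.21, -0.33]]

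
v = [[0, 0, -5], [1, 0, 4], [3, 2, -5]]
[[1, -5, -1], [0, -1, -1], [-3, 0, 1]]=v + [[1, -5, 4], [-1, -1, -5], [-6, -2, 6]]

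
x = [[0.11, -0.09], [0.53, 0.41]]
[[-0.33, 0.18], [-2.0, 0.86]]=x@[[-3.42, 1.64], [-0.46, -0.02]]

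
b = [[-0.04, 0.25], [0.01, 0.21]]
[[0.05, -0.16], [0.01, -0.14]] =b @ [[-0.60, -0.09], [0.09, -0.66]]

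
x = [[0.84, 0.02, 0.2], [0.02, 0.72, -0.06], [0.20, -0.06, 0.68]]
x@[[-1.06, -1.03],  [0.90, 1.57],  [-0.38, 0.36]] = [[-0.95, -0.76], [0.65, 1.09], [-0.52, -0.06]]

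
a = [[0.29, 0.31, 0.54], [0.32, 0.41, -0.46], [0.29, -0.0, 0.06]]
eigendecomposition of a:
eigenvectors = [[0.67, -0.85, 0.67],[-0.57, -0.33, -0.55],[-0.47, -0.41, 0.5]]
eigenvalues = [-0.35, 0.67, 0.44]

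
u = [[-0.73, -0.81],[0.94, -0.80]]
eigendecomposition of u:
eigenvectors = [[0.03+0.68j, (0.03-0.68j)],[0.73+0.00j, (0.73-0j)]]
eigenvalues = [(-0.76+0.87j), (-0.76-0.87j)]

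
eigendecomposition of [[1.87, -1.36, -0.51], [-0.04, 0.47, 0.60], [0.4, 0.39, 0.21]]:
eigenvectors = [[-0.23+0.00j, (-0.91+0j), -0.91-0.00j], [(-0.63+0j), (-0.18+0.07j), (-0.18-0.07j)], [0.74+0.00j, (-0.36+0.07j), -0.36-0.07j]]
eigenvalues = [(-0.25+0j), (1.4+0.14j), (1.4-0.14j)]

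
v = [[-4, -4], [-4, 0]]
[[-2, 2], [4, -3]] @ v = [[0, 8], [-4, -16]]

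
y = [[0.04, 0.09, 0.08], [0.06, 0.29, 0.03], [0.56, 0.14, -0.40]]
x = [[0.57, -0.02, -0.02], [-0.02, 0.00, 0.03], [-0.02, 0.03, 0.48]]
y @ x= [[0.02,0.00,0.04], [0.03,-0.0,0.02], [0.32,-0.02,-0.2]]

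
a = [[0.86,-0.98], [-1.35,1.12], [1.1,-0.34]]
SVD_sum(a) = [[1.01, -0.78], [-1.39, 1.07], [0.85, -0.66]] + [[-0.15,  -0.2], [0.04,  0.05], [0.25,  0.32]]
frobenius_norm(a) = 2.47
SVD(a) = [[-0.53, -0.53], [0.72, 0.13], [-0.45, 0.84]] @ diag([2.423562613227265, 0.47837669233255226]) @ [[-0.79,0.61], [0.61,0.79]]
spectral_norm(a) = 2.42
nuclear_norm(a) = 2.90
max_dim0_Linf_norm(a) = 1.35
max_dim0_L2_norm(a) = 1.94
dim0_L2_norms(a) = [1.94, 1.53]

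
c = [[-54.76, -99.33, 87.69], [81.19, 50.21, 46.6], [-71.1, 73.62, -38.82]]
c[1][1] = 50.21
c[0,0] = -54.76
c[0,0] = -54.76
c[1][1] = 50.21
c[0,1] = -99.33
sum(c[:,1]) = 24.500000000000007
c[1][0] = 81.19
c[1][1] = 50.21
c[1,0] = 81.19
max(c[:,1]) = 73.62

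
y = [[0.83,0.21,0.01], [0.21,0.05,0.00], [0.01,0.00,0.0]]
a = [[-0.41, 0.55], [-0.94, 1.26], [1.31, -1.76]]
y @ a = [[-0.52, 0.7], [-0.13, 0.18], [-0.00, 0.01]]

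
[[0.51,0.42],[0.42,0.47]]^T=[[0.51,  0.42], [0.42,  0.47]]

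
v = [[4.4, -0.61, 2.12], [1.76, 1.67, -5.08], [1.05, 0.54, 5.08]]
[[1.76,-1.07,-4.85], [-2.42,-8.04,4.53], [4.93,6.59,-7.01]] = v @ [[0.13,-0.87,-0.57], [0.97,0.45,-0.40], [0.84,1.43,-1.22]]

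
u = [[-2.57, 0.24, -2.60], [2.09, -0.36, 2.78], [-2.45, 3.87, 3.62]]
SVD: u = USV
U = [[-0.25, 0.68, 0.69], [0.27, -0.63, 0.73], [0.93, 0.37, -0.03]]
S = [5.98, 4.89, 0.3]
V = [[-0.18, 0.58, 0.80],[-0.81, 0.37, -0.45],[-0.55, -0.73, 0.4]]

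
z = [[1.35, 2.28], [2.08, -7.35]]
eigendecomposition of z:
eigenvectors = [[0.98, -0.24],[0.22, 0.97]]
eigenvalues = [1.86, -7.86]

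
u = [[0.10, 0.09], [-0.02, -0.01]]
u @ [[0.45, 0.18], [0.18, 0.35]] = [[0.06, 0.05], [-0.01, -0.01]]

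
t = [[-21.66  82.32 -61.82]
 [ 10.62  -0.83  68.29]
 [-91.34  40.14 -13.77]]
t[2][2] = -13.77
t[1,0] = 10.62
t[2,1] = 40.14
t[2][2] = -13.77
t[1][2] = 68.29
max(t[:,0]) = 10.62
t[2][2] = -13.77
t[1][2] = 68.29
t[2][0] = -91.34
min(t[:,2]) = -61.82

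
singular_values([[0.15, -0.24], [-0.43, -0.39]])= [0.58, 0.28]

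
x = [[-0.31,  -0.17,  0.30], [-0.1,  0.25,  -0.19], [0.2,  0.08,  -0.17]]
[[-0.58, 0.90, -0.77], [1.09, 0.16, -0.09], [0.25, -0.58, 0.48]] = x@[[-0.56, -1.65, 2.4], [3.93, 1.67, 0.96], [-0.27, 2.23, 0.45]]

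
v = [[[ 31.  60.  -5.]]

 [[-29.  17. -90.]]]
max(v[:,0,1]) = 60.0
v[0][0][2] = -5.0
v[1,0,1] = 17.0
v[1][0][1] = 17.0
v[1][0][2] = -90.0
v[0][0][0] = 31.0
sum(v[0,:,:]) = 86.0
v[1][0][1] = 17.0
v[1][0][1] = 17.0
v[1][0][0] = -29.0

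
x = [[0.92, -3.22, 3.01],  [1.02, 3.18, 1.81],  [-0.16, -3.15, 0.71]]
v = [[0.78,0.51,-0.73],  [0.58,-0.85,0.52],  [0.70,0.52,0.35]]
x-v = [[0.14, -3.73, 3.74], [0.44, 4.03, 1.29], [-0.86, -3.67, 0.36]]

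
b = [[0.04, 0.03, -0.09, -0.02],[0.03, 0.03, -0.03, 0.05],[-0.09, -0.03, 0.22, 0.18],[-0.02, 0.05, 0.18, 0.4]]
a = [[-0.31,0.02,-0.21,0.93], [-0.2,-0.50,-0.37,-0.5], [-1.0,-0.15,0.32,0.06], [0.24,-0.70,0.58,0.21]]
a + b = [[-0.27,0.05,-0.30,0.91], [-0.17,-0.47,-0.40,-0.45], [-1.09,-0.18,0.54,0.24], [0.22,-0.65,0.76,0.61]]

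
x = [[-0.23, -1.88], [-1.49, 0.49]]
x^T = [[-0.23, -1.49],[-1.88, 0.49]]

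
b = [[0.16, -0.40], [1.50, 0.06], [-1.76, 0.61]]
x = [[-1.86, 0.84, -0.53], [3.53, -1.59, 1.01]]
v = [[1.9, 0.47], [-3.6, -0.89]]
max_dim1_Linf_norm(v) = 3.6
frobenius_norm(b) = 2.43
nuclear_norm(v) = 4.19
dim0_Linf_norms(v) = [3.6, 0.89]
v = x @ b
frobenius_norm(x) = 4.52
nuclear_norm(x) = 4.53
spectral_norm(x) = 4.52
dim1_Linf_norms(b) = [0.4, 1.5, 1.76]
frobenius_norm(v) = 4.19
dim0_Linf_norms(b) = [1.76, 0.61]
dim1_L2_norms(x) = [2.11, 4.0]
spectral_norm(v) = 4.19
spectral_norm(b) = 2.36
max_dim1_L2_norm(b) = 1.86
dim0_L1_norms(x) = [5.39, 2.43, 1.54]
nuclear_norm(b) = 2.93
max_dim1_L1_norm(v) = 4.49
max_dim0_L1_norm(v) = 5.5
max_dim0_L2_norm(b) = 2.32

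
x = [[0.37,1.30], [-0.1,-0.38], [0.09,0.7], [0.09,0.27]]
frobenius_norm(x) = 1.60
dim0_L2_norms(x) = [0.4, 1.55]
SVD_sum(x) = [[0.33, 1.31],[-0.10, -0.38],[0.17, 0.68],[0.07, 0.28]] + [[0.04, -0.01], [-0.0, 0.00], [-0.08, 0.02], [0.02, -0.01]]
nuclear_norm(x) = 1.69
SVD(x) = [[-0.85, -0.4], [0.25, 0.04], [-0.44, 0.89], [-0.18, -0.22]] @ diag([1.5972563882465858, 0.09577071684743635]) @ [[-0.25,-0.97],[-0.97,0.25]]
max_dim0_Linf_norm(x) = 1.3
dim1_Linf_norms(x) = [1.3, 0.38, 0.7, 0.27]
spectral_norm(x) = 1.60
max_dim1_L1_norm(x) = 1.67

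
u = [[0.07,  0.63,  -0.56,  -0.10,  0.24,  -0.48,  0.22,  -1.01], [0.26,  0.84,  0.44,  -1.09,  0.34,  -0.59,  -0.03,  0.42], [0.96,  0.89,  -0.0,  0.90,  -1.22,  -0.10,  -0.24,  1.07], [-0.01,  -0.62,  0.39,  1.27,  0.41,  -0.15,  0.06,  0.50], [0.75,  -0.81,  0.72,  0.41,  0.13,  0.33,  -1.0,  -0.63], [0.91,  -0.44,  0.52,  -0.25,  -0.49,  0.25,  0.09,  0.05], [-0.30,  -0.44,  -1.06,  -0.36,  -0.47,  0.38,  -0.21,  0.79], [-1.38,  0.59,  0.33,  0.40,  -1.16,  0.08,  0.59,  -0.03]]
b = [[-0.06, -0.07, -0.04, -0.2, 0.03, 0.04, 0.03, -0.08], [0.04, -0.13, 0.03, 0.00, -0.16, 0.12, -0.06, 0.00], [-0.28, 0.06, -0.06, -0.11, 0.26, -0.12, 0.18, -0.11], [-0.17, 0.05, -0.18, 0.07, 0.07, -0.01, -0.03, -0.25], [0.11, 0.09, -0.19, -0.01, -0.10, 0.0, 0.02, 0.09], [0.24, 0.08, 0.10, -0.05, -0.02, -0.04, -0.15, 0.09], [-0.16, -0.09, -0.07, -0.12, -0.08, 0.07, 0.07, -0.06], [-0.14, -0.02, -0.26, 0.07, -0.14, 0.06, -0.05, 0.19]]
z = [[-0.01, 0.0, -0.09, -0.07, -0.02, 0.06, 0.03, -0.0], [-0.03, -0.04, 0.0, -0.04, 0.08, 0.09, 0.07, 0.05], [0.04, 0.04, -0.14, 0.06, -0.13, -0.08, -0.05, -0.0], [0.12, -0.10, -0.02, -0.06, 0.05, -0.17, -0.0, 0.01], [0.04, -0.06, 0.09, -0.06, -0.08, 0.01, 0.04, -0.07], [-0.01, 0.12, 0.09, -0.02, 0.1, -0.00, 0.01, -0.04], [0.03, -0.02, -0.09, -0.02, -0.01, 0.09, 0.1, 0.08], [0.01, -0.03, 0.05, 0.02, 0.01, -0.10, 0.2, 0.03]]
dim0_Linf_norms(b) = [0.28, 0.13, 0.26, 0.2, 0.26, 0.12, 0.18, 0.25]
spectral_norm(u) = 2.58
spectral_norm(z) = 0.29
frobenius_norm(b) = 0.95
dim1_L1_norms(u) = [3.31, 4.01, 5.38, 3.41, 4.78, 3.0, 4.01, 4.56]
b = z @ u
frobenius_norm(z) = 0.56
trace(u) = 2.32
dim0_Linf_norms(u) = [1.38, 0.89, 1.06, 1.27, 1.22, 0.59, 1.0, 1.07]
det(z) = 0.00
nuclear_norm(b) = 2.13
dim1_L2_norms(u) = [1.44, 1.67, 2.29, 1.61, 1.85, 1.29, 1.6, 2.05]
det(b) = -0.00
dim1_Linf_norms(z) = [0.09, 0.09, 0.14, 0.17, 0.09, 0.12, 0.1, 0.2]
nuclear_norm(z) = 1.35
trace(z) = -0.20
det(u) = -6.97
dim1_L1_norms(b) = [0.55, 0.54, 1.18, 0.83, 0.61, 0.77, 0.72, 0.93]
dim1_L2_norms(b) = [0.24, 0.25, 0.47, 0.37, 0.27, 0.33, 0.27, 0.39]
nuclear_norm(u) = 12.59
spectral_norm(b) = 0.64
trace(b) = -0.06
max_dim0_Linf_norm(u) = 1.38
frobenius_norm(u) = 4.96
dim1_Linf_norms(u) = [1.01, 1.09, 1.22, 1.27, 1.0, 0.91, 1.06, 1.38]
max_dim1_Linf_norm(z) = 0.2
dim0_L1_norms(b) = [1.2, 0.59, 0.93, 0.63, 0.86, 0.46, 0.59, 0.87]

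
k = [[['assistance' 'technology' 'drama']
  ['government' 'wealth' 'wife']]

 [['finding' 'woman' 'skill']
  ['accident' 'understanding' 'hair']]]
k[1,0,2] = 'skill'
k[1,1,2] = 'hair'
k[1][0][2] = 'skill'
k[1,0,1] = 'woman'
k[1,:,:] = [['finding', 'woman', 'skill'], ['accident', 'understanding', 'hair']]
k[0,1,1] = 'wealth'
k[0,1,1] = 'wealth'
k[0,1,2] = 'wife'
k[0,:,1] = ['technology', 'wealth']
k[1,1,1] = 'understanding'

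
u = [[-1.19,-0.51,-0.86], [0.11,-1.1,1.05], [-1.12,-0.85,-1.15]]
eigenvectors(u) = [[0.73+0.00j, (0.35-0.35j), (0.35+0.35j)], [(-0.5+0j), (-0.7+0j), -0.70-0.00j], [-0.46+0.00j, 0.28-0.44j, 0.28+0.44j]]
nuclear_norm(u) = 4.14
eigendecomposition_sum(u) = [[(-0.22+0j), -0.04+0.00j, 0.17-0.00j], [0.15-0.00j, (0.03-0j), -0.12+0.00j], [0.14-0.00j, 0.03-0.00j, -0.11+0.00j]] + [[-0.49-0.51j, (-0.23-0.8j), (-0.52+0.06j)], [(-0.02+1j), -0.56+1.04j, 0.58+0.46j], [-0.63-0.41j, (-0.44-0.77j), -0.52+0.19j]] + [[(-0.49+0.51j), -0.23+0.80j, (-0.52-0.06j)], [-0.02-1.00j, -0.56-1.04j, (0.58-0.46j)], [(-0.63+0.41j), -0.44+0.77j, -0.52-0.19j]]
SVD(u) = [[-0.64, -0.08, -0.76], [0.17, -0.98, -0.05], [-0.75, -0.16, 0.64]] @ diag([2.399137249781442, 1.4905316349211268, 0.24951132641724433]) @ [[0.67, 0.32, 0.66],  [0.11, 0.85, -0.52],  [0.73, -0.43, -0.53]]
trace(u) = -3.44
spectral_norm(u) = 2.40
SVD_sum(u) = [[-1.04, -0.49, -1.02], [0.28, 0.13, 0.28], [-1.21, -0.58, -1.19]] + [[-0.01, -0.1, 0.06], [-0.16, -1.24, 0.77], [-0.03, -0.21, 0.13]] + [[-0.14, 0.08, 0.10], [-0.01, 0.00, 0.01], [0.12, -0.07, -0.09]]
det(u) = -0.89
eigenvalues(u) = [(-0.3+0j), (-1.57+0.72j), (-1.57-0.72j)]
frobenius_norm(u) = 2.84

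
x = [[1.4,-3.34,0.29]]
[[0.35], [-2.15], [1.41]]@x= [[0.49, -1.17, 0.10], [-3.01, 7.18, -0.62], [1.97, -4.71, 0.41]]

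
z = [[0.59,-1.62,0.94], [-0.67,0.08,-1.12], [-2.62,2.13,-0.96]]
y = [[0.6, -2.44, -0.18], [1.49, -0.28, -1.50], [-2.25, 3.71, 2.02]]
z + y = [[1.19, -4.06, 0.76],  [0.82, -0.20, -2.62],  [-4.87, 5.84, 1.06]]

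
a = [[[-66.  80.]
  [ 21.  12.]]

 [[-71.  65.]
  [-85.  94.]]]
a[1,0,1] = 65.0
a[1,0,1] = 65.0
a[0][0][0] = -66.0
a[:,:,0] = [[-66.0, 21.0], [-71.0, -85.0]]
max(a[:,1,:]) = 94.0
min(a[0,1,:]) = 12.0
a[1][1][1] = 94.0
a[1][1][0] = -85.0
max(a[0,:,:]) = 80.0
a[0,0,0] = -66.0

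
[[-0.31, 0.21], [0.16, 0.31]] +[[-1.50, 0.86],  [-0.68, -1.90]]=[[-1.81, 1.07], [-0.52, -1.59]]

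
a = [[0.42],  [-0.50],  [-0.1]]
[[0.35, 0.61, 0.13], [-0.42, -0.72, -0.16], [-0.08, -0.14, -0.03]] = a @ [[0.83, 1.45, 0.31]]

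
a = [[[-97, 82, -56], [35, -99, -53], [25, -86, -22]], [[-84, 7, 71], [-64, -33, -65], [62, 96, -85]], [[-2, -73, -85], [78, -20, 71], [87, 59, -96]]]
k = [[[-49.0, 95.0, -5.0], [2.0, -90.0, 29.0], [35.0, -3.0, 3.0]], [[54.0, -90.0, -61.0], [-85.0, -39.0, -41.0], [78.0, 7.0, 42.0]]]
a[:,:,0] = [[-97, 35, 25], [-84, -64, 62], [-2, 78, 87]]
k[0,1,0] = 2.0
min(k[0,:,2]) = -5.0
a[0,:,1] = [82, -99, -86]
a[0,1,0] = 35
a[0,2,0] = 25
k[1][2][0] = 78.0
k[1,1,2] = -41.0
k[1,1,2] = -41.0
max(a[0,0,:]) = 82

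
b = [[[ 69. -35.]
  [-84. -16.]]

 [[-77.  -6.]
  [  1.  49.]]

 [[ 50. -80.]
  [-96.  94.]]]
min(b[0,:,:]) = -84.0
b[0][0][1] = -35.0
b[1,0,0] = -77.0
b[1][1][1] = 49.0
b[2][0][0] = 50.0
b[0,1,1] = -16.0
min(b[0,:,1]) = -35.0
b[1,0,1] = -6.0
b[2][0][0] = 50.0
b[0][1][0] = -84.0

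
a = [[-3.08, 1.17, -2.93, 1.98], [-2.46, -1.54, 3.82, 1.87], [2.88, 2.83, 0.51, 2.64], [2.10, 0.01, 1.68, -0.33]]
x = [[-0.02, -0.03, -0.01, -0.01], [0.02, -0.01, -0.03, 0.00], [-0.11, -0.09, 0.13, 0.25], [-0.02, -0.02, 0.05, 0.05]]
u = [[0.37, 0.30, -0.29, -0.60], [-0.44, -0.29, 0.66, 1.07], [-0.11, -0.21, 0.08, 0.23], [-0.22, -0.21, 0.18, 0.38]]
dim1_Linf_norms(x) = [0.03, 0.03, 0.25, 0.05]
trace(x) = 0.15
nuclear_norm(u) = 1.99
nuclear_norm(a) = 15.47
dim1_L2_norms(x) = [0.04, 0.04, 0.32, 0.08]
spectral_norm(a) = 5.69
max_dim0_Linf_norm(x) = 0.25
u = a @ x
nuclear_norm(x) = 0.41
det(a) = 0.16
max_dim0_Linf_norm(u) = 1.07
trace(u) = 0.54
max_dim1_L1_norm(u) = 2.46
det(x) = -0.00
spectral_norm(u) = 1.69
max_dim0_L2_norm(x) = 0.26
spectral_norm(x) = 0.32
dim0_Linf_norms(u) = [0.44, 0.3, 0.66, 1.07]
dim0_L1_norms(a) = [10.52, 5.55, 8.94, 6.82]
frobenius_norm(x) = 0.33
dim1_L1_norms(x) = [0.07, 0.06, 0.58, 0.14]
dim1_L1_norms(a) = [9.16, 9.69, 8.86, 4.12]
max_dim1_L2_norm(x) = 0.32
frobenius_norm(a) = 8.99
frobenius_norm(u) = 1.71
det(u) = -0.00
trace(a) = -4.44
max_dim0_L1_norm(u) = 2.28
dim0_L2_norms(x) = [0.12, 0.1, 0.14, 0.26]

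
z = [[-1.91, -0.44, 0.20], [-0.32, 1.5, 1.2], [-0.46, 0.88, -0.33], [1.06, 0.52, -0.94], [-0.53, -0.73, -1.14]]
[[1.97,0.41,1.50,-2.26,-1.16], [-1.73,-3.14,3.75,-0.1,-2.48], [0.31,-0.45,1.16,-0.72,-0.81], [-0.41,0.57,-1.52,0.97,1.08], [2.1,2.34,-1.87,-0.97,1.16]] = z@ [[-1.01, -0.11, -0.95, 1.23, 0.72], [-0.56, -1.06, 1.29, -0.06, -0.85], [-1.01, -1.32, 1.26, 0.32, -0.81]]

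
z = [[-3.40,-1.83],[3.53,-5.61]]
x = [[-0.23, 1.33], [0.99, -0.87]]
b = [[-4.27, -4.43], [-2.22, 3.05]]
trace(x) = -1.10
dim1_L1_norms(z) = [5.23, 9.14]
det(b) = -22.86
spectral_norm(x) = 1.78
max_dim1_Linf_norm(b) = 4.43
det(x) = -1.12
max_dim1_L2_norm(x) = 1.35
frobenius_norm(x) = 1.89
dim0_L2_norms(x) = [1.02, 1.59]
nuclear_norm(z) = 10.48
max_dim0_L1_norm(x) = 2.2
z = b @ x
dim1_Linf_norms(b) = [4.43, 3.05]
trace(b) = -1.22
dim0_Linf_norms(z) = [3.53, 5.61]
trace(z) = -9.01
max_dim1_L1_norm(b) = 8.7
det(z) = 25.53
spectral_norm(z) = 6.64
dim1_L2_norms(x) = [1.35, 1.32]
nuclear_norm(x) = 2.41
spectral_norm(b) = 6.21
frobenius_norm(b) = 7.22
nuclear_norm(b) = 9.89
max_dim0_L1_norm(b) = 7.48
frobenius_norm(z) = 7.67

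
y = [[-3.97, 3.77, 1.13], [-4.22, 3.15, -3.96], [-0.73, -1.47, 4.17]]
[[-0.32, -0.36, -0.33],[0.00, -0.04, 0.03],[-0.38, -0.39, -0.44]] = y@[[0.08,0.09,0.09], [0.02,0.02,0.03], [-0.07,-0.07,-0.08]]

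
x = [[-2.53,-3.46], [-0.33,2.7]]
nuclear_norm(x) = 6.46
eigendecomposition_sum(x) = [[-2.64,  -1.68], [-0.16,  -0.1]] + [[0.11,-1.78], [-0.17,2.80]]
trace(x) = 0.17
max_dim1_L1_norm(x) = 5.99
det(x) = -7.97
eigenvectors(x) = [[-1.0, 0.54], [-0.06, -0.84]]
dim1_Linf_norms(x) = [3.46, 2.7]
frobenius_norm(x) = 5.08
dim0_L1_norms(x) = [2.86, 6.16]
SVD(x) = [[-0.88, 0.48], [0.48, 0.88]] @ diag([4.796741541982802, 1.662128328203468]) @ [[0.43, 0.90], [-0.90, 0.43]]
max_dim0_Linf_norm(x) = 3.46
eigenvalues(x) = [-2.74, 2.91]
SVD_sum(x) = [[-1.81,-3.8], [0.99,2.07]] + [[-0.72, 0.34], [-1.32, 0.63]]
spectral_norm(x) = 4.80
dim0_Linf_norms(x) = [2.53, 3.46]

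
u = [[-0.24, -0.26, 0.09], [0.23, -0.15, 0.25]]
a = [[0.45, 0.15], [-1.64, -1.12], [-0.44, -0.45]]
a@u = [[-0.07,-0.14,0.08], [0.14,0.59,-0.43], [0.0,0.18,-0.15]]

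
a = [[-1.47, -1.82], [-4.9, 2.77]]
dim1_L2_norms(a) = [2.34, 5.63]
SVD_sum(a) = [[-0.41, 0.21], [-4.99, 2.60]] + [[-1.06, -2.03], [0.09, 0.17]]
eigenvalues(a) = [-3.01, 4.31]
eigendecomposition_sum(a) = [[-2.38, -0.75], [-2.02, -0.63]] + [[0.91, -1.07],[-2.88, 3.4]]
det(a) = -12.99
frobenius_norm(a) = 6.10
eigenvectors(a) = [[-0.76,0.30], [-0.65,-0.95]]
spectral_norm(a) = 5.64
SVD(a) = [[-0.08, -1.0], [-1.00, 0.08]] @ diag([5.644464415853187, 2.301352093480515]) @ [[0.89, -0.46], [0.46, 0.89]]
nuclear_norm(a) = 7.95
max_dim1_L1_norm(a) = 7.67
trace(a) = 1.30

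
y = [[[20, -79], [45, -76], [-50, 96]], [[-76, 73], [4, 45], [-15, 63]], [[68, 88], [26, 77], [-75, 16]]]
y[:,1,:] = [[45, -76], [4, 45], [26, 77]]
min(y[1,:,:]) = -76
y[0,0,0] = 20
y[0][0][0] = 20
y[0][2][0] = -50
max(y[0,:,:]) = 96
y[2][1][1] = 77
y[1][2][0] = -15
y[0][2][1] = 96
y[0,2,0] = -50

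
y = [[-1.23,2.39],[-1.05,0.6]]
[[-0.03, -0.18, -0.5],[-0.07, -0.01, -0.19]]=y @ [[0.08, -0.05, 0.08], [0.03, -0.10, -0.17]]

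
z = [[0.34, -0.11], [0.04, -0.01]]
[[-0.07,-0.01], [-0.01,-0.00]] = z @ [[-0.22,-0.03], [-0.07,-0.04]]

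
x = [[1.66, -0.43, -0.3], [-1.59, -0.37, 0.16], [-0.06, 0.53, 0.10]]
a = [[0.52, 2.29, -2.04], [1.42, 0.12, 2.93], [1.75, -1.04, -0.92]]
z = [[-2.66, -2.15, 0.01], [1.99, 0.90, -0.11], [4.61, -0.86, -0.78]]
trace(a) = -0.28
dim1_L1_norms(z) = [4.82, 3.0, 6.25]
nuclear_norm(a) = 8.39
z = a @ x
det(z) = -0.19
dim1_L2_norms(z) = [3.42, 2.19, 4.75]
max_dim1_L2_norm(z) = 4.75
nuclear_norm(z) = 8.20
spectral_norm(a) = 3.89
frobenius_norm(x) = 2.45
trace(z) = -2.54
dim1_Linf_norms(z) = [2.66, 1.99, 4.61]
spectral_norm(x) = 2.32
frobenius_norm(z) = 6.25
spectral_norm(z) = 5.76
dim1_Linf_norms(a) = [2.29, 2.93, 1.75]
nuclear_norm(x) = 3.11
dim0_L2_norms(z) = [5.68, 2.48, 0.79]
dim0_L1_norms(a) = [3.69, 3.45, 5.89]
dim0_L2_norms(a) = [2.31, 2.52, 3.69]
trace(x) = 1.39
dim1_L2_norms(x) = [1.74, 1.64, 0.54]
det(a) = 19.70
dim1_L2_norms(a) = [3.11, 3.26, 2.23]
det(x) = -0.01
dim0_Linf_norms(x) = [1.66, 0.53, 0.3]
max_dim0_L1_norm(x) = 3.31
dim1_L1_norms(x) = [2.39, 2.12, 0.69]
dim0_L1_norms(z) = [9.26, 3.91, 0.9]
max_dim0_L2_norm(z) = 5.68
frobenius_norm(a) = 5.03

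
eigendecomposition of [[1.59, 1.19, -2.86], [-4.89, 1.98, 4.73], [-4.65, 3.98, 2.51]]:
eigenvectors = [[-0.18, 0.68, 0.64], [0.71, 0.50, -0.12], [0.69, 0.53, 0.76]]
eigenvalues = [7.82, 0.27, -2.02]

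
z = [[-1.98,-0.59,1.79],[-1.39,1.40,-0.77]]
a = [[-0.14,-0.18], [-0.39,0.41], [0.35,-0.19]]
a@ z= [[0.53, -0.17, -0.11], [0.2, 0.8, -1.01], [-0.43, -0.47, 0.77]]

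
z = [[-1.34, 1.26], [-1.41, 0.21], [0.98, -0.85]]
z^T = [[-1.34,  -1.41,  0.98],[1.26,  0.21,  -0.85]]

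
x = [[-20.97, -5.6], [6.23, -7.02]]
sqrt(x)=[[0.00+4.65j, 0.00+0.76j], [-0.84j, 0.00+2.77j]]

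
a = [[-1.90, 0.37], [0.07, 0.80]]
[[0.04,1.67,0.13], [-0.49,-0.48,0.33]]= a@[[-0.14, -0.98, 0.01], [-0.60, -0.52, 0.41]]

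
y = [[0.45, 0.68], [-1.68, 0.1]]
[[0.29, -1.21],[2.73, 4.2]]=y@[[-1.54, -2.51], [1.44, -0.12]]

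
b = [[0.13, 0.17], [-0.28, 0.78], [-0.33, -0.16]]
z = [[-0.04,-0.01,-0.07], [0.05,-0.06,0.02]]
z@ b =[[0.02, -0.00], [0.02, -0.04]]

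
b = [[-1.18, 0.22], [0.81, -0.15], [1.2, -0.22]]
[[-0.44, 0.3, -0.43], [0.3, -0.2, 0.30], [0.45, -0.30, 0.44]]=b @ [[0.34,-0.22,0.34],[-0.19,0.17,-0.15]]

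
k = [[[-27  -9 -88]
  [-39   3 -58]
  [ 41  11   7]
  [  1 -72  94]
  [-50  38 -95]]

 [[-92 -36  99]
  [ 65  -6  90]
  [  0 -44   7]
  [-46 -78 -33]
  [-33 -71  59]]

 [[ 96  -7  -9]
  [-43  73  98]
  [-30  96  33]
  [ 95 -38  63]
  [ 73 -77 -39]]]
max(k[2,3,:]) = 95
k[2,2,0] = -30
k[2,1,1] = 73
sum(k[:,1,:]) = 183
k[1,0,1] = -36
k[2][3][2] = 63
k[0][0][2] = -88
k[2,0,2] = -9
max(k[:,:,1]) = 96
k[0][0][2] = -88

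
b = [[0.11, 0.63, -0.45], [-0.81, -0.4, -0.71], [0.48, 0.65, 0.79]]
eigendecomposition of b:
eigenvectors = [[0.01-0.63j, 0.01+0.63j, -0.73+0.00j],  [(0.64+0j), 0.64-0.00j, (0.14+0j)],  [-0.42-0.12j, -0.42+0.12j, (0.67+0j)]]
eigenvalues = [(0.05+0.93j), (0.05-0.93j), (0.41+0j)]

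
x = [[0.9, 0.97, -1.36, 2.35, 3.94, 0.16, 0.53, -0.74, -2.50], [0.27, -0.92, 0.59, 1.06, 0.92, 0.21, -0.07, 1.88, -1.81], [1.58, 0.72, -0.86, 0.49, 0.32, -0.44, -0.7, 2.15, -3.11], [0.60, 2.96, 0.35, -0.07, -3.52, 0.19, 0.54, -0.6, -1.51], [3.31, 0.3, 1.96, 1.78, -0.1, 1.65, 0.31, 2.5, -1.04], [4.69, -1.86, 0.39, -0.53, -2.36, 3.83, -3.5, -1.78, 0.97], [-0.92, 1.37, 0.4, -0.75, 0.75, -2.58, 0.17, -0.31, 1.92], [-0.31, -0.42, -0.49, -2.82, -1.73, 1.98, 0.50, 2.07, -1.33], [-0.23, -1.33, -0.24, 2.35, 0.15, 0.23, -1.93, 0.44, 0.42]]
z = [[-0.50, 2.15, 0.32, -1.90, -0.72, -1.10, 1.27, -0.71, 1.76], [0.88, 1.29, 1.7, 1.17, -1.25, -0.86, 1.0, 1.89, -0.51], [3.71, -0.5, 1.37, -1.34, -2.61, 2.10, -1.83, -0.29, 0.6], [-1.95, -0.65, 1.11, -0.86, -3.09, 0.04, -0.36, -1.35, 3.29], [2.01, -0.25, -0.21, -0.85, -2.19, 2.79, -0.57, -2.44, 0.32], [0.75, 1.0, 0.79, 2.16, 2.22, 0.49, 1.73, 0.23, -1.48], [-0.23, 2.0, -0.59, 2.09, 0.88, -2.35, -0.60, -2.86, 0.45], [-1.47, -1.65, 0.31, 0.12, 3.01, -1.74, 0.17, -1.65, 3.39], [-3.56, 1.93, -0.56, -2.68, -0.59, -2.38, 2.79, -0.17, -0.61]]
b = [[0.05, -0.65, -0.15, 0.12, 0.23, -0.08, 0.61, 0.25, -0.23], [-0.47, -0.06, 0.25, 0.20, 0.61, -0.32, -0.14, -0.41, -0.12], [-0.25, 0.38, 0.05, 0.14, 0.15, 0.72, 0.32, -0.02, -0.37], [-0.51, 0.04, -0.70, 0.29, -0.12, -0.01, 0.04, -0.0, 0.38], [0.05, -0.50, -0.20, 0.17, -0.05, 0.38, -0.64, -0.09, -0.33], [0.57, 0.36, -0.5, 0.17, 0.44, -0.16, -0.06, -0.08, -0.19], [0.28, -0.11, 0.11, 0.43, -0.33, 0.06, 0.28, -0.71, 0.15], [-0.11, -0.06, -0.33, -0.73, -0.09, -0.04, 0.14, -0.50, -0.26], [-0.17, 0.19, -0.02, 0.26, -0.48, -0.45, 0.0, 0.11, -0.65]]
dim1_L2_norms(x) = [5.63, 3.18, 4.37, 4.96, 5.31, 7.9, 3.8, 4.66, 3.4]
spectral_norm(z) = 8.93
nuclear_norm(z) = 37.77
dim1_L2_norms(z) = [3.94, 3.72, 5.72, 5.34, 4.88, 4.15, 4.88, 5.6, 6.17]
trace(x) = 5.44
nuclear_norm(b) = 9.01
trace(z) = -3.26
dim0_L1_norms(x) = [12.81, 10.85, 6.64, 12.2, 13.79, 11.27, 8.25, 12.47, 14.61]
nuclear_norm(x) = 37.70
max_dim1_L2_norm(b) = 1.0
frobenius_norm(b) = 3.00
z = b @ x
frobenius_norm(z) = 15.00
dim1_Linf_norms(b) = [0.65, 0.61, 0.72, 0.7, 0.64, 0.57, 0.71, 0.73, 0.65]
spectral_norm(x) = 8.88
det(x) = 22884.05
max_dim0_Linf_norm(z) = 3.71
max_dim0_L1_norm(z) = 16.56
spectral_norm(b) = 1.01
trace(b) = -0.75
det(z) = -23293.71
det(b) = -1.01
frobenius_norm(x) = 14.97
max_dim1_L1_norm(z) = 15.27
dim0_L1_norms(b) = [2.46, 2.35, 2.31, 2.51, 2.5, 2.22, 2.23, 2.17, 2.68]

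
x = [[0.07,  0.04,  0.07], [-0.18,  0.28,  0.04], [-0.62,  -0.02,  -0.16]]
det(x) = 0.01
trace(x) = 0.19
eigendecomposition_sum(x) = [[(0.05+0.11j), -0.01j, 0.04+0.01j],  [0.03+0.09j, 0.00-0.01j, (0.03+0.01j)],  [-0.34-0.08j, (0.02+0.03j), (-0.08+0.07j)]] + [[0.05-0.11j, 0.01j, (0.04-0.01j)], [0.03-0.09j, 0.00+0.01j, (0.03-0.01j)], [(-0.34+0.08j), (0.02-0.03j), (-0.08-0.07j)]] + [[(-0.03-0j), (0.04+0j), -0.00-0.00j], [(-0.23-0j), (0.27+0j), (-0.01-0j)], [(0.06+0j), -0.07-0.00j, 0.00+0.00j]]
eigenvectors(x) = [[-0.19-0.24j, (-0.19+0.24j), (-0.12+0j)], [-0.12-0.21j, (-0.12+0.21j), (-0.96+0j)], [0.92+0.00j, 0.92-0.00j, (0.24+0j)]]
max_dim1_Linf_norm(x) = 0.62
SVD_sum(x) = [[0.08, -0.01, 0.02],[-0.18, 0.02, -0.04],[-0.62, 0.05, -0.14]] + [[0.0,0.06,0.02], [0.00,0.26,0.09], [-0.0,-0.07,-0.02]] + [[-0.01,-0.01,0.03], [0.0,0.00,-0.01], [-0.0,-0.00,0.01]]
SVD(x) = [[-0.12, -0.21, 0.97],[0.28, -0.94, -0.17],[0.95, 0.25, 0.17]] @ diag([0.6685725470939786, 0.29303174852587877, 0.03664892396968663]) @ [[-0.97, 0.08, -0.22], [-0.01, -0.95, -0.32], [-0.24, -0.31, 0.92]]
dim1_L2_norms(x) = [0.11, 0.34, 0.64]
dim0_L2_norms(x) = [0.65, 0.28, 0.18]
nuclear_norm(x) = 1.00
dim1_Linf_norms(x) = [0.07, 0.28, 0.62]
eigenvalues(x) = [(-0.03+0.17j), (-0.03-0.17j), (0.25+0j)]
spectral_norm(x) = 0.67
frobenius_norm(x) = 0.73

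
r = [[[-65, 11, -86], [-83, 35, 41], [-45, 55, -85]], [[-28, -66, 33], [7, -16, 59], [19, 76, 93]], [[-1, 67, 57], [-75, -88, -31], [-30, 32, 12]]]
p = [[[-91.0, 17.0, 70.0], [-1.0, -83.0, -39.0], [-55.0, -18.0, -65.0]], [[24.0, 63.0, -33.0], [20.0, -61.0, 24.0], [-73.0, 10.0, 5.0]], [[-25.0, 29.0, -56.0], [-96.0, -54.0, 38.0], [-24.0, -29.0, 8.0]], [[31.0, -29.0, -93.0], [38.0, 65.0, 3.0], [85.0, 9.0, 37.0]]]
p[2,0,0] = -25.0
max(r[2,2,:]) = 32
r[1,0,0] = -28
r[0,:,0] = [-65, -83, -45]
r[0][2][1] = 55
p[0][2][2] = -65.0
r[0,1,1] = 35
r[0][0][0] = -65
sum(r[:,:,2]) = 93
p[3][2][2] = 37.0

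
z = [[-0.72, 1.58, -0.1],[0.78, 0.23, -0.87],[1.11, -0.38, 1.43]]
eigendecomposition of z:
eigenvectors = [[(0.8+0j), (-0.49+0.1j), -0.49-0.10j], [-0.49+0.00j, -0.64+0.00j, -0.64-0.00j], [-0.35+0.00j, (0.34+0.48j), 0.34-0.48j]]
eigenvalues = [(-1.65+0j), (1.3+0.53j), (1.3-0.53j)]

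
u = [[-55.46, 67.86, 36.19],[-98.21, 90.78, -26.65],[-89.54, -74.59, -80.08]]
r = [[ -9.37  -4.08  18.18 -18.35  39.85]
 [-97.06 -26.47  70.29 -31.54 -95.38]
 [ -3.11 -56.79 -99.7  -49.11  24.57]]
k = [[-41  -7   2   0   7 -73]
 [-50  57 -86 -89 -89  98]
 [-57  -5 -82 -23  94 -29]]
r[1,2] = 70.29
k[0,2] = 2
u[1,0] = -98.21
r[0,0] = -9.37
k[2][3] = -23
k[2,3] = -23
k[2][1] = -5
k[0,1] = -7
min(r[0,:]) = -18.35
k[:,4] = [7, -89, 94]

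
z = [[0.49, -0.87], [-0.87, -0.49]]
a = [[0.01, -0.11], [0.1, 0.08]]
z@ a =[[-0.08, -0.12],[-0.06, 0.06]]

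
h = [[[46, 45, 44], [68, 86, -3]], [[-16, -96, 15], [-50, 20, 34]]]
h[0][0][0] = 46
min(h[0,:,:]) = -3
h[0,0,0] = 46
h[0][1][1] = 86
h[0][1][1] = 86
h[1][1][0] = -50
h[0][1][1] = 86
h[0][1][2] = -3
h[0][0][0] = 46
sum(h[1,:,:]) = -93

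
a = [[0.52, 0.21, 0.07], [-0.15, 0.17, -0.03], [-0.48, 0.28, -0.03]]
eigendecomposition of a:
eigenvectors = [[(-0.41-0.21j),-0.41+0.21j,(-0.17+0j)], [0.28-0.01j,0.28+0.01j,0.04+0.00j], [0.84+0.00j,0.84-0.00j,(0.98+0j)]]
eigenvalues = [(0.3+0.12j), (0.3-0.12j), (0.06+0j)]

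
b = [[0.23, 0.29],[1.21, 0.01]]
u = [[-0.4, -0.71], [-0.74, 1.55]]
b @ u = [[-0.31, 0.29], [-0.49, -0.84]]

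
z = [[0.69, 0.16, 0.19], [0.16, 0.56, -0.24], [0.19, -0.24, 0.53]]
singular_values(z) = [0.82, 0.78, 0.18]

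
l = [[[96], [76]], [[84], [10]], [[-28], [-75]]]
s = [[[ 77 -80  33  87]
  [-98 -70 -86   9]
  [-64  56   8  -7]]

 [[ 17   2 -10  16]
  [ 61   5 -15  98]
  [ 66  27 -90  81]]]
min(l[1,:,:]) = 10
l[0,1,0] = 76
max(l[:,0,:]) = 96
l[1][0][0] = 84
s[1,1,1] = 5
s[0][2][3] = -7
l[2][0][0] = -28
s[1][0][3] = 16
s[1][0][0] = 17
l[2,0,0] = -28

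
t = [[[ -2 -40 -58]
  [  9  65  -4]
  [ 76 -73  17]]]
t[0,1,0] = 9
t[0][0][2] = -58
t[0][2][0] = 76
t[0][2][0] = 76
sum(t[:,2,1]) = -73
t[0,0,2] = -58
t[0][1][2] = -4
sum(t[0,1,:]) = 70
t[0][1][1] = 65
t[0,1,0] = 9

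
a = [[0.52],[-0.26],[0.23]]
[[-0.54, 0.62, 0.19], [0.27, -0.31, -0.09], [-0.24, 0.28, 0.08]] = a@[[-1.03,  1.20,  0.36]]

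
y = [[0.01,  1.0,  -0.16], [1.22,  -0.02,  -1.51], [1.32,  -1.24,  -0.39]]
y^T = [[0.01,1.22,1.32],[1.00,-0.02,-1.24],[-0.16,-1.51,-0.39]]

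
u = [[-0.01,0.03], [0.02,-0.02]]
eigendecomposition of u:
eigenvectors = [[0.83, -0.71], [0.55, 0.71]]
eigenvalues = [0.01, -0.04]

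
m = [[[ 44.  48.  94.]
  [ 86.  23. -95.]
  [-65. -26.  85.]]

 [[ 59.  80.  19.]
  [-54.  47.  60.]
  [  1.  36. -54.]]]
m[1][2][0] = 1.0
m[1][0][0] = 59.0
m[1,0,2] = 19.0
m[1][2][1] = 36.0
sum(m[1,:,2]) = 25.0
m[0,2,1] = -26.0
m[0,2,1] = -26.0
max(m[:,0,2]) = 94.0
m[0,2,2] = 85.0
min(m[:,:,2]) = -95.0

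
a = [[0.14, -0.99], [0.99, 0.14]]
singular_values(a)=[1.0, 1.0]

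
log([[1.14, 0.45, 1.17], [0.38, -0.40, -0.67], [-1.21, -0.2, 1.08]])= [[(0.46-0.05j), (0.35-0.78j), 0.83-0.31j],[(0.26+0.19j), -0.76+3.26j, -0.53+1.28j],[-0.85-0.01j, (-0.13-0.19j), (0.42-0.08j)]]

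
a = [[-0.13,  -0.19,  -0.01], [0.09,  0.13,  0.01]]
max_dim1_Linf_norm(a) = 0.19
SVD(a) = [[-0.82, 0.57],[0.57, 0.82]] @ diag([0.2796298235503211, 0.0026761504472362575]) @ [[0.57, 0.82, 0.05], [0.19, -0.19, 0.96]]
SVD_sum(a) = [[-0.13, -0.19, -0.01], [0.09, 0.13, 0.01]] + [[0.0,  -0.0,  0.00], [0.00,  -0.00,  0.00]]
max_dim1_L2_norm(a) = 0.23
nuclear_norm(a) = 0.28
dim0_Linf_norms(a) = [0.13, 0.19, 0.01]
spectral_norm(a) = 0.28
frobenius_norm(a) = 0.28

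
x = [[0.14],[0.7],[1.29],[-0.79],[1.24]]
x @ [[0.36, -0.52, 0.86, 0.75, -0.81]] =[[0.05, -0.07, 0.12, 0.11, -0.11], [0.25, -0.36, 0.60, 0.52, -0.57], [0.46, -0.67, 1.11, 0.97, -1.04], [-0.28, 0.41, -0.68, -0.59, 0.64], [0.45, -0.64, 1.07, 0.93, -1.0]]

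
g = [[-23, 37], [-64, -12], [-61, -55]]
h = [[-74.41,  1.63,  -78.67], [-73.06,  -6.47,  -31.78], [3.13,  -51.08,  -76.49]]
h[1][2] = -31.78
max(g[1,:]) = -12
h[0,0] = -74.41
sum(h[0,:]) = -151.45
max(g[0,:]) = 37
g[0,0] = -23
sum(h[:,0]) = -144.34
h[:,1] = [1.63, -6.47, -51.08]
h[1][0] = -73.06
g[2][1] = -55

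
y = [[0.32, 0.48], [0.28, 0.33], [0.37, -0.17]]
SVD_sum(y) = [[0.38, 0.43], [0.28, 0.33], [0.08, 0.09]] + [[-0.06, 0.05], [-0.00, 0.00], [0.29, -0.26]]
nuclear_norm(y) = 1.12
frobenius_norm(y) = 0.83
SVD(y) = [[-0.79, -0.19], [-0.60, -0.01], [-0.16, 0.98]] @ diag([0.7264866296864742, 0.3976395061947288]) @ [[-0.66, -0.75],[0.75, -0.66]]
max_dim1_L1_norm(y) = 0.8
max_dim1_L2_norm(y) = 0.58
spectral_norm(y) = 0.73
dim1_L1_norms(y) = [0.8, 0.61, 0.54]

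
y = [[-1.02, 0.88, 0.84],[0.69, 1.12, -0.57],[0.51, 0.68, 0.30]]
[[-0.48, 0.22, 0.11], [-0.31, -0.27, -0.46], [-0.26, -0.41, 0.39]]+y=[[-1.5, 1.10, 0.95], [0.38, 0.85, -1.03], [0.25, 0.27, 0.69]]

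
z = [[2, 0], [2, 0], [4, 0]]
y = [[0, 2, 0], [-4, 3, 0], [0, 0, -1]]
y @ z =[[4, 0], [-2, 0], [-4, 0]]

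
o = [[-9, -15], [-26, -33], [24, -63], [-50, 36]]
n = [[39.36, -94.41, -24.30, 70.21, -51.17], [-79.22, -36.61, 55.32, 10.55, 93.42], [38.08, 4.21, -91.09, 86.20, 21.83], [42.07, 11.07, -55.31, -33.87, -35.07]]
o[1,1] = -33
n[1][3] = 10.55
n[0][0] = 39.36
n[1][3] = 10.55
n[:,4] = [-51.17, 93.42, 21.83, -35.07]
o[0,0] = -9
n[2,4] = 21.83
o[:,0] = [-9, -26, 24, -50]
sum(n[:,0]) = 40.29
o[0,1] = -15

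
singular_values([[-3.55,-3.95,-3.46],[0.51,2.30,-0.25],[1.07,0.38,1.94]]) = [6.8, 2.12, 0.23]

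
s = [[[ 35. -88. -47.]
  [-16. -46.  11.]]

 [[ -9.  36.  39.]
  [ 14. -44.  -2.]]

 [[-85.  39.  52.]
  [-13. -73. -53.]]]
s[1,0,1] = 36.0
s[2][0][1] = 39.0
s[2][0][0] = -85.0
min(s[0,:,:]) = -88.0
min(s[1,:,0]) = -9.0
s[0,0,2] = -47.0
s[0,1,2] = 11.0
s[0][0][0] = 35.0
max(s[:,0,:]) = 52.0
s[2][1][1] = -73.0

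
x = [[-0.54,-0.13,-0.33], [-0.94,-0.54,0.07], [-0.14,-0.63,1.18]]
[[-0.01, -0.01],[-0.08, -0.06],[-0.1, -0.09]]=x@[[-0.06, -0.05], [0.25, 0.21], [0.04, 0.03]]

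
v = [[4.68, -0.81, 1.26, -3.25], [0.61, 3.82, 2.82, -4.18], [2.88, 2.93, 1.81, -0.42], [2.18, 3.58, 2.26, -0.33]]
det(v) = -27.66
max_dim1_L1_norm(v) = 11.43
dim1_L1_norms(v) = [10.0, 11.43, 8.04, 8.35]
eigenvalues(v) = [(3.3+3.1j), (3.3-3.1j), (3.73+0j), (-0.36+0j)]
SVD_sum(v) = [[2.15, 2.24, 1.87, -1.97], [2.95, 3.07, 2.57, -2.71], [2.14, 2.23, 1.87, -1.96], [2.22, 2.31, 1.94, -2.04]] + [[2.64, -3.00, -0.64, -1.13], [-1.04, 1.18, 0.25, 0.44], [-0.28, 0.32, 0.07, 0.12], [-0.91, 1.03, 0.22, 0.39]] + [[-0.11, -0.03, 0.0, -0.15],  [-1.31, -0.43, 0.01, -1.91],  [1.0, 0.33, -0.01, 1.45],  [0.88, 0.29, -0.01, 1.29]] + [[-0.0, -0.01, 0.02, 0.00], [0.00, 0.01, -0.01, -0.0], [0.02, 0.05, -0.12, -0.03], [-0.02, -0.05, 0.11, 0.03]]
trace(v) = 9.98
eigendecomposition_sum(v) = [[1.12-0.22j,1.36+1.71j,(1.3+0.75j),-2.49+0.26j], [0.74-0.39j,1.31+0.92j,(1.07+0.26j),(-1.69+0.7j)], [(0.39-1.52j),(2.93-0.67j),1.70-1.17j,(-1.14+3.25j)], [0.23-1.66j,3.02-1.06j,(1.66-1.44j),-0.82+3.57j]] + [[1.12+0.22j, (1.36-1.71j), 1.30-0.75j, -2.49-0.26j], [(0.74+0.39j), 1.31-0.92j, 1.07-0.26j, -1.69-0.70j], [0.39+1.52j, 2.93+0.67j, (1.7+1.17j), -1.14-3.25j], [0.23+1.66j, 3.02+1.06j, (1.66+1.44j), -0.82-3.57j]] + [[2.45+0.00j, -3.53+0.00j, -1.43-0.00j, 1.81-0.00j], [-0.83-0.00j, (1.2-0j), 0.49+0.00j, (-0.62+0j)], [(2.03+0j), (-2.92+0j), -1.19-0.00j, 1.50-0.00j], [1.71+0.00j, -2.46+0.00j, -1.00-0.00j, (1.26-0j)]] + [[-0.02-0.00j, 0.00-0.00j, 0.09-0.00j, -0.09+0.00j], [(-0.04-0j), (0.01-0j), (0.2-0j), (-0.18+0j)], [0.08+0.00j, -0.01+0.00j, (-0.41+0j), (0.37-0j)], [0.01+0.00j, (-0+0j), (-0.06+0j), (0.05-0j)]]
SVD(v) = [[-0.45, 0.88, 0.06, 0.12], [-0.62, -0.35, 0.7, -0.09], [-0.45, -0.09, -0.53, -0.71], [-0.46, -0.3, -0.47, 0.68]] @ diag([9.175402327104994, 4.758600648495388, 3.36858208058524, 0.18806054943965675]) @ [[-0.52, -0.54, -0.45, 0.48], [0.63, -0.71, -0.15, -0.27], [-0.56, -0.18, 0.00, -0.81], [-0.16, -0.4, 0.88, 0.21]]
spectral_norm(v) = 9.18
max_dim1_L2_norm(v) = 6.36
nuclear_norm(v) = 17.49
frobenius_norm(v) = 10.87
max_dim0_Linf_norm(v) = 4.68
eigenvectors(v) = [[-0.14-0.40j, (-0.14+0.4j), 0.66+0.00j, -0.20+0.00j],[-0.18-0.25j, -0.18+0.25j, (-0.23+0j), -0.43+0.00j],[(-0.58-0.06j), -0.58+0.06j, (0.55+0j), 0.87+0.00j],[(-0.62+0j), (-0.62-0j), (0.46+0j), 0.13+0.00j]]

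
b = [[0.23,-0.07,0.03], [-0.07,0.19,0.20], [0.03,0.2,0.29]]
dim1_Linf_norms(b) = [0.23, 0.2, 0.29]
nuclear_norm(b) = 0.71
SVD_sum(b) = [[0.00, -0.03, -0.03], [-0.03, 0.18, 0.22], [-0.03, 0.22, 0.27]] + [[0.23,-0.05,0.06], [-0.05,0.01,-0.01], [0.06,-0.01,0.02]] + [[0.0, 0.00, -0.0], [0.0, 0.01, -0.00], [-0.0, -0.00, 0.00]]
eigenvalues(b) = [0.01, 0.25, 0.45]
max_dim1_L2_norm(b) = 0.35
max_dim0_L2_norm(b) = 0.35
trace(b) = 0.71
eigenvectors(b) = [[-0.32, -0.94, -0.09], [-0.76, 0.19, 0.63], [0.57, -0.27, 0.77]]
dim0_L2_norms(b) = [0.24, 0.28, 0.35]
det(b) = 0.00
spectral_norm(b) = 0.45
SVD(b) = [[-0.09, -0.94, -0.32], [0.63, 0.19, -0.76], [0.77, -0.27, 0.57]] @ diag([0.4479982253537957, 0.2528104212705102, 0.00919135337569414]) @ [[-0.09, 0.63, 0.77], [-0.94, 0.19, -0.27], [-0.32, -0.76, 0.57]]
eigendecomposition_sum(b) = [[0.0, 0.00, -0.00], [0.00, 0.01, -0.0], [-0.0, -0.00, 0.0]] + [[0.23, -0.05, 0.06],[-0.05, 0.01, -0.01],[0.06, -0.01, 0.02]] + [[0.00, -0.03, -0.03], [-0.03, 0.18, 0.22], [-0.03, 0.22, 0.27]]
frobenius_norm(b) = 0.51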